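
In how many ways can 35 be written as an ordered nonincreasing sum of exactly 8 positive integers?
p(35, 8 parts) = 1527

Partitions of n into exactly k parts are in bijection with partitions of n − k into at most k parts (subtract 1 from each part). So p(35, exactly 8) = p(27, parts ≤ 8). Computing via the recurrence p(m, j) = p(m, j−1) + p(m−j, j) gives 1527.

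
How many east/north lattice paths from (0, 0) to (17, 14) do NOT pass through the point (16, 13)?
Number of paths = 129454695

Total paths from (0, 0) to (17, 14): C(31, 17) = 265182525. Paths through (16, 13): (paths (0, 0) → (16, 13)) × (paths (16, 13) → (17, 14)) = C(29, 16) · C(2, 1) = 67863915 · 2 = 135727830. Avoidance count = 265182525 − 135727830 = 129454695.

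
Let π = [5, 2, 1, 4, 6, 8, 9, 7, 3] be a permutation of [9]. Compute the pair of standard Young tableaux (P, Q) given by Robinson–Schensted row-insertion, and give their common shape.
P = [1, 3, 6, 7, 9] / [2, 4] / [5, 8];  Q = [1, 4, 5, 6, 7] / [2, 8] / [3, 9];  common shape = (5, 2, 2)

Row-insert the values π_1, π_2, … into P one at a time, bumping the leftmost entry strictly greater than the inserted value down to the next row. The recording tableau Q records, in position (i, j), the step at which that cell was added to P.
  Insert 5 (step 1): P = [5];  Q = [1]
  Insert 2 (step 2): P = [2] / [5];  Q = [1] / [2]
  Insert 1 (step 3): P = [1] / [2] / [5];  Q = [1] / [2] / [3]
  Insert 4 (step 4): P = [1, 4] / [2] / [5];  Q = [1, 4] / [2] / [3]
  Insert 6 (step 5): P = [1, 4, 6] / [2] / [5];  Q = [1, 4, 5] / [2] / [3]
  Insert 8 (step 6): P = [1, 4, 6, 8] / [2] / [5];  Q = [1, 4, 5, 6] / [2] / [3]
  Insert 9 (step 7): P = [1, 4, 6, 8, 9] / [2] / [5];  Q = [1, 4, 5, 6, 7] / [2] / [3]
  Insert 7 (step 8): P = [1, 4, 6, 7, 9] / [2, 8] / [5];  Q = [1, 4, 5, 6, 7] / [2, 8] / [3]
  Insert 3 (step 9): P = [1, 3, 6, 7, 9] / [2, 4] / [5, 8];  Q = [1, 4, 5, 6, 7] / [2, 8] / [3, 9]
Final shape: (5, 2, 2).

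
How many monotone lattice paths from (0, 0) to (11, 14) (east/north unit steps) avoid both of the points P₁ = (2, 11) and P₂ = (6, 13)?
Number of paths = 4284468

Inclusion–exclusion. Total paths: C(25, 11) = 4457400. Through P₁: C(13, 2)·C(12, 9) = 17160. Through P₂: C(19, 6)·C(6, 5) = 162792. Since P₁ is strictly southwest of P₂, a monotone path through both must visit P₁ then P₂; paths through both = C(13, 2)·C(6, 4)·C(6, 5) = 7020. Avoid both = 4457400 − 17160 − 162792 + 7020 = 4284468.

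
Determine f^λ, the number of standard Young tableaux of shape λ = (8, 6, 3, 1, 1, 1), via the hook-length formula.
# SYT of shape (8, 6, 3, 1, 1, 1) = 83566560

Hook-length formula: f^λ = n! / Π hook(c), product over all cells c of the Young diagram. For λ = (8, 6, 3, 1, 1, 1), n = 20 boxes. Hook lengths by row (left-to-right, top-to-bottom): [13, 9, 8, 6, 5, 4, 2, 1]; [10, 6, 5, 3, 2, 1]; [6, 2, 1]; [3]; [2]; [1]. Product of hooks = 29113344000. So f^λ = 20! / 29113344000 = 2432902008176640000 / 29113344000 = 83566560.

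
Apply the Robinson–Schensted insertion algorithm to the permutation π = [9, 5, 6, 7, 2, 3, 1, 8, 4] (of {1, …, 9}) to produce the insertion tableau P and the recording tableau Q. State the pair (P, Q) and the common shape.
P = [1, 3, 4, 8] / [2, 6, 7] / [5] / [9];  Q = [1, 3, 4, 8] / [2, 6, 9] / [5] / [7];  common shape = (4, 3, 1, 1)

Row-insert the values π_1, π_2, … into P one at a time, bumping the leftmost entry strictly greater than the inserted value down to the next row. The recording tableau Q records, in position (i, j), the step at which that cell was added to P.
  Insert 9 (step 1): P = [9];  Q = [1]
  Insert 5 (step 2): P = [5] / [9];  Q = [1] / [2]
  Insert 6 (step 3): P = [5, 6] / [9];  Q = [1, 3] / [2]
  Insert 7 (step 4): P = [5, 6, 7] / [9];  Q = [1, 3, 4] / [2]
  Insert 2 (step 5): P = [2, 6, 7] / [5] / [9];  Q = [1, 3, 4] / [2] / [5]
  Insert 3 (step 6): P = [2, 3, 7] / [5, 6] / [9];  Q = [1, 3, 4] / [2, 6] / [5]
  Insert 1 (step 7): P = [1, 3, 7] / [2, 6] / [5] / [9];  Q = [1, 3, 4] / [2, 6] / [5] / [7]
  Insert 8 (step 8): P = [1, 3, 7, 8] / [2, 6] / [5] / [9];  Q = [1, 3, 4, 8] / [2, 6] / [5] / [7]
  Insert 4 (step 9): P = [1, 3, 4, 8] / [2, 6, 7] / [5] / [9];  Q = [1, 3, 4, 8] / [2, 6, 9] / [5] / [7]
Final shape: (4, 3, 1, 1).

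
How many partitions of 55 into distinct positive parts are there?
q(55) = 6378

A partition into distinct parts is a strictly decreasing sequence summing to n. The recurrence d(n, m) = d(n, m−1) + d(n−m, m−1) (use part m at most once) with q(n) = d(n, n) gives q(55) = 6378. (Euler's theorem: # distinct-part partitions = # odd-part partitions.)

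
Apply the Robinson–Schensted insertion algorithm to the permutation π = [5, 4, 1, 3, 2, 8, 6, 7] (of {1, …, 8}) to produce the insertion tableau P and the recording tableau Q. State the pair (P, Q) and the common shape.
P = [1, 2, 6, 7] / [3, 8] / [4] / [5];  Q = [1, 4, 6, 8] / [2, 7] / [3] / [5];  common shape = (4, 2, 1, 1)

Row-insert the values π_1, π_2, … into P one at a time, bumping the leftmost entry strictly greater than the inserted value down to the next row. The recording tableau Q records, in position (i, j), the step at which that cell was added to P.
  Insert 5 (step 1): P = [5];  Q = [1]
  Insert 4 (step 2): P = [4] / [5];  Q = [1] / [2]
  Insert 1 (step 3): P = [1] / [4] / [5];  Q = [1] / [2] / [3]
  Insert 3 (step 4): P = [1, 3] / [4] / [5];  Q = [1, 4] / [2] / [3]
  Insert 2 (step 5): P = [1, 2] / [3] / [4] / [5];  Q = [1, 4] / [2] / [3] / [5]
  Insert 8 (step 6): P = [1, 2, 8] / [3] / [4] / [5];  Q = [1, 4, 6] / [2] / [3] / [5]
  Insert 6 (step 7): P = [1, 2, 6] / [3, 8] / [4] / [5];  Q = [1, 4, 6] / [2, 7] / [3] / [5]
  Insert 7 (step 8): P = [1, 2, 6, 7] / [3, 8] / [4] / [5];  Q = [1, 4, 6, 8] / [2, 7] / [3] / [5]
Final shape: (4, 2, 1, 1).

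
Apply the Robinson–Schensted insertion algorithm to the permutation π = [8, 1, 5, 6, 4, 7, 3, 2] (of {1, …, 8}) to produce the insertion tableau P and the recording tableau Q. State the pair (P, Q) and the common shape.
P = [1, 2, 6, 7] / [3] / [4] / [5] / [8];  Q = [1, 3, 4, 6] / [2] / [5] / [7] / [8];  common shape = (4, 1, 1, 1, 1)

Row-insert the values π_1, π_2, … into P one at a time, bumping the leftmost entry strictly greater than the inserted value down to the next row. The recording tableau Q records, in position (i, j), the step at which that cell was added to P.
  Insert 8 (step 1): P = [8];  Q = [1]
  Insert 1 (step 2): P = [1] / [8];  Q = [1] / [2]
  Insert 5 (step 3): P = [1, 5] / [8];  Q = [1, 3] / [2]
  Insert 6 (step 4): P = [1, 5, 6] / [8];  Q = [1, 3, 4] / [2]
  Insert 4 (step 5): P = [1, 4, 6] / [5] / [8];  Q = [1, 3, 4] / [2] / [5]
  Insert 7 (step 6): P = [1, 4, 6, 7] / [5] / [8];  Q = [1, 3, 4, 6] / [2] / [5]
  Insert 3 (step 7): P = [1, 3, 6, 7] / [4] / [5] / [8];  Q = [1, 3, 4, 6] / [2] / [5] / [7]
  Insert 2 (step 8): P = [1, 2, 6, 7] / [3] / [4] / [5] / [8];  Q = [1, 3, 4, 6] / [2] / [5] / [7] / [8]
Final shape: (4, 1, 1, 1, 1).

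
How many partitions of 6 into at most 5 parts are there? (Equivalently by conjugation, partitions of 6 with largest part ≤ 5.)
p(6, parts ≤ 5) = 10

Partitions of 6 with all parts ≤ 5: 5+1, 4+2, 4+1+1, 3+3, 3+2+1, 3+1+1+1, 2+2+2, 2+2+1+1, 2+1+1+1+1, 1+1+1+1+1+1. Count = 10.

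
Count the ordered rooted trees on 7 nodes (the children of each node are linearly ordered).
C_6 = 132

These ordered rooted trees are counted by the Catalan number C_n = (1/(n + 1)) · C(2n, n). For n = 6: C_6 = (1/7) · C(12, 6) = 924/7 = 132.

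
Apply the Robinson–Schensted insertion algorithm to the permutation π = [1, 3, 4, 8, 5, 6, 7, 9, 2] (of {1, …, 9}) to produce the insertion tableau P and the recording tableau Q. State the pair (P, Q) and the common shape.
P = [1, 2, 4, 5, 6, 7, 9] / [3] / [8];  Q = [1, 2, 3, 4, 6, 7, 8] / [5] / [9];  common shape = (7, 1, 1)

Row-insert the values π_1, π_2, … into P one at a time, bumping the leftmost entry strictly greater than the inserted value down to the next row. The recording tableau Q records, in position (i, j), the step at which that cell was added to P.
  Insert 1 (step 1): P = [1];  Q = [1]
  Insert 3 (step 2): P = [1, 3];  Q = [1, 2]
  Insert 4 (step 3): P = [1, 3, 4];  Q = [1, 2, 3]
  Insert 8 (step 4): P = [1, 3, 4, 8];  Q = [1, 2, 3, 4]
  Insert 5 (step 5): P = [1, 3, 4, 5] / [8];  Q = [1, 2, 3, 4] / [5]
  Insert 6 (step 6): P = [1, 3, 4, 5, 6] / [8];  Q = [1, 2, 3, 4, 6] / [5]
  Insert 7 (step 7): P = [1, 3, 4, 5, 6, 7] / [8];  Q = [1, 2, 3, 4, 6, 7] / [5]
  Insert 9 (step 8): P = [1, 3, 4, 5, 6, 7, 9] / [8];  Q = [1, 2, 3, 4, 6, 7, 8] / [5]
  Insert 2 (step 9): P = [1, 2, 4, 5, 6, 7, 9] / [3] / [8];  Q = [1, 2, 3, 4, 6, 7, 8] / [5] / [9]
Final shape: (7, 1, 1).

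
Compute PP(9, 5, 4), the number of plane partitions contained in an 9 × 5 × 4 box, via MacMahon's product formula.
PP(9, 5, 4) = 23029990984

Evaluate the triple product over i = 1..9, j = 1..5, k = 1..4. The factors are (2/1) · (3/2) · (4/3) · (5/4) · (3/2) · (4/3) · (5/4) · (6/5) · … (180 factors total). The numerators and denominators telescope so the product is an integer; carrying out the multiplication exactly gives PP(9, 5, 4) = 23029990984.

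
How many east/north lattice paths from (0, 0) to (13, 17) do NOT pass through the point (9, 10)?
Number of paths = 89275110

Total paths from (0, 0) to (13, 17): C(30, 13) = 119759850. Paths through (9, 10): (paths (0, 0) → (9, 10)) × (paths (9, 10) → (13, 17)) = C(19, 9) · C(11, 4) = 92378 · 330 = 30484740. Avoidance count = 119759850 − 30484740 = 89275110.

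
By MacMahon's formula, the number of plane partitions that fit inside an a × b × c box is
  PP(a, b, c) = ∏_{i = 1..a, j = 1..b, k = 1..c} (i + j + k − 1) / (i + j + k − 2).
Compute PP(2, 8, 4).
PP(2, 8, 4) = 70785

Evaluate the triple product over i = 1..2, j = 1..8, k = 1..4. The factors are (2/1) · (3/2) · (4/3) · (5/4) · (3/2) · (4/3) · (5/4) · (6/5) · … (64 factors total). The numerators and denominators telescope so the product is an integer; carrying out the multiplication exactly gives PP(2, 8, 4) = 70785.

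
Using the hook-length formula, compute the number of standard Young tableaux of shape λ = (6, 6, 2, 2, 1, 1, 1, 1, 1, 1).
# SYT of shape (6, 6, 2, 2, 1, 1, 1, 1, 1, 1) = 320089770

Hook-length formula: f^λ = n! / Π hook(c), product over all cells c of the Young diagram. For λ = (6, 6, 2, 2, 1, 1, 1, 1, 1, 1), n = 22 boxes. Hook lengths by row (left-to-right, top-to-bottom): [15, 8, 5, 4, 3, 2]; [14, 7, 4, 3, 2, 1]; [9, 2]; [8, 1]; [6]; [5]; [4]; [3]; [2]; [1]. Product of hooks = 3511517184000. So f^λ = 22! / 3511517184000 = 1124000727777607680000 / 3511517184000 = 320089770.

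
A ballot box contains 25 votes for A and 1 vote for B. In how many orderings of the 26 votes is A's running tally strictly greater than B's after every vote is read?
Strict-lead orderings = 24

Total orderings of the 26 votes with 25 for A: C(26, 25) = 26. By the Bertrand ballot formula (Cycle Lemma / reflection principle), the number of orderings in which A is strictly ahead of B throughout is (p − q)/(p + q) · C(p + q, p) = (25 − 1)/(25 + 1) · 26 = 24.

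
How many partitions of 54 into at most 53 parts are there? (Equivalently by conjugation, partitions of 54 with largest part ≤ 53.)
p(54, parts ≤ 53) = 386154

Use the recurrence p(n, m) = p(n, m−1) + p(n−m, m): either the largest part is < m (count p(n, m−1)) or the largest part is exactly m (remove one copy of m, count p(n−m, m)). With p(0, ·) = 1 this gives p(54, parts ≤ 53) = 386154. (By conjugating Young diagrams, this also counts partitions of 54 into at most 53 parts.)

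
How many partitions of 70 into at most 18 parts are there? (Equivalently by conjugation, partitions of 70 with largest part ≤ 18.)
p(70, parts ≤ 18) = 2648233

Use the recurrence p(n, m) = p(n, m−1) + p(n−m, m): either the largest part is < m (count p(n, m−1)) or the largest part is exactly m (remove one copy of m, count p(n−m, m)). With p(0, ·) = 1 this gives p(70, parts ≤ 18) = 2648233. (By conjugating Young diagrams, this also counts partitions of 70 into at most 18 parts.)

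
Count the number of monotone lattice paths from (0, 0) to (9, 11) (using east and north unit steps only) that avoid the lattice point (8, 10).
Number of paths = 80444

Total paths from (0, 0) to (9, 11): C(20, 9) = 167960. Paths through (8, 10): (paths (0, 0) → (8, 10)) × (paths (8, 10) → (9, 11)) = C(18, 8) · C(2, 1) = 43758 · 2 = 87516. Avoidance count = 167960 − 87516 = 80444.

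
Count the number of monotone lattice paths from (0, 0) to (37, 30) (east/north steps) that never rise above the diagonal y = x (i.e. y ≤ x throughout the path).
Number of paths = 2103092789933110976

By the reflection principle (André's argument), the number of monotone paths to (37, 30) with n ≤ m that never go above y = x is C(67, 37) − C(67, 38) = 9989690752182277136 − 7886597962249166160 = 2103092789933110976.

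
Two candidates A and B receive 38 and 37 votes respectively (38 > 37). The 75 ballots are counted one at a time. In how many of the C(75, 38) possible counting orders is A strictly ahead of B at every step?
Strict-lead orderings = 45950804324621742364

Total orderings of the 75 votes with 38 for A: C(75, 38) = 3446310324346630677300. By the Bertrand ballot formula (Cycle Lemma / reflection principle), the number of orderings in which A is strictly ahead of B throughout is (p − q)/(p + q) · C(p + q, p) = (38 − 37)/(38 + 37) · 3446310324346630677300 = 45950804324621742364.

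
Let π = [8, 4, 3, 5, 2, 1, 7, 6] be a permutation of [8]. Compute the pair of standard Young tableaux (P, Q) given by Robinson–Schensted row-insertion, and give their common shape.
P = [1, 5, 6] / [2, 7] / [3] / [4] / [8];  Q = [1, 4, 7] / [2, 8] / [3] / [5] / [6];  common shape = (3, 2, 1, 1, 1)

Row-insert the values π_1, π_2, … into P one at a time, bumping the leftmost entry strictly greater than the inserted value down to the next row. The recording tableau Q records, in position (i, j), the step at which that cell was added to P.
  Insert 8 (step 1): P = [8];  Q = [1]
  Insert 4 (step 2): P = [4] / [8];  Q = [1] / [2]
  Insert 3 (step 3): P = [3] / [4] / [8];  Q = [1] / [2] / [3]
  Insert 5 (step 4): P = [3, 5] / [4] / [8];  Q = [1, 4] / [2] / [3]
  Insert 2 (step 5): P = [2, 5] / [3] / [4] / [8];  Q = [1, 4] / [2] / [3] / [5]
  Insert 1 (step 6): P = [1, 5] / [2] / [3] / [4] / [8];  Q = [1, 4] / [2] / [3] / [5] / [6]
  Insert 7 (step 7): P = [1, 5, 7] / [2] / [3] / [4] / [8];  Q = [1, 4, 7] / [2] / [3] / [5] / [6]
  Insert 6 (step 8): P = [1, 5, 6] / [2, 7] / [3] / [4] / [8];  Q = [1, 4, 7] / [2, 8] / [3] / [5] / [6]
Final shape: (3, 2, 1, 1, 1).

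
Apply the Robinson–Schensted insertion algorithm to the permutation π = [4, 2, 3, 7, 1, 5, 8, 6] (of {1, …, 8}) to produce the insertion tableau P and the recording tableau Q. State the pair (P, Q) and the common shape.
P = [1, 3, 5, 6] / [2, 7, 8] / [4];  Q = [1, 3, 4, 7] / [2, 6, 8] / [5];  common shape = (4, 3, 1)

Row-insert the values π_1, π_2, … into P one at a time, bumping the leftmost entry strictly greater than the inserted value down to the next row. The recording tableau Q records, in position (i, j), the step at which that cell was added to P.
  Insert 4 (step 1): P = [4];  Q = [1]
  Insert 2 (step 2): P = [2] / [4];  Q = [1] / [2]
  Insert 3 (step 3): P = [2, 3] / [4];  Q = [1, 3] / [2]
  Insert 7 (step 4): P = [2, 3, 7] / [4];  Q = [1, 3, 4] / [2]
  Insert 1 (step 5): P = [1, 3, 7] / [2] / [4];  Q = [1, 3, 4] / [2] / [5]
  Insert 5 (step 6): P = [1, 3, 5] / [2, 7] / [4];  Q = [1, 3, 4] / [2, 6] / [5]
  Insert 8 (step 7): P = [1, 3, 5, 8] / [2, 7] / [4];  Q = [1, 3, 4, 7] / [2, 6] / [5]
  Insert 6 (step 8): P = [1, 3, 5, 6] / [2, 7, 8] / [4];  Q = [1, 3, 4, 7] / [2, 6, 8] / [5]
Final shape: (4, 3, 1).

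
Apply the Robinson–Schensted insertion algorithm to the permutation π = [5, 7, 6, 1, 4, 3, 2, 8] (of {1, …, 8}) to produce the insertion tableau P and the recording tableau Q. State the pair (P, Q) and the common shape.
P = [1, 2, 8] / [3, 6] / [4] / [5] / [7];  Q = [1, 2, 8] / [3, 5] / [4] / [6] / [7];  common shape = (3, 2, 1, 1, 1)

Row-insert the values π_1, π_2, … into P one at a time, bumping the leftmost entry strictly greater than the inserted value down to the next row. The recording tableau Q records, in position (i, j), the step at which that cell was added to P.
  Insert 5 (step 1): P = [5];  Q = [1]
  Insert 7 (step 2): P = [5, 7];  Q = [1, 2]
  Insert 6 (step 3): P = [5, 6] / [7];  Q = [1, 2] / [3]
  Insert 1 (step 4): P = [1, 6] / [5] / [7];  Q = [1, 2] / [3] / [4]
  Insert 4 (step 5): P = [1, 4] / [5, 6] / [7];  Q = [1, 2] / [3, 5] / [4]
  Insert 3 (step 6): P = [1, 3] / [4, 6] / [5] / [7];  Q = [1, 2] / [3, 5] / [4] / [6]
  Insert 2 (step 7): P = [1, 2] / [3, 6] / [4] / [5] / [7];  Q = [1, 2] / [3, 5] / [4] / [6] / [7]
  Insert 8 (step 8): P = [1, 2, 8] / [3, 6] / [4] / [5] / [7];  Q = [1, 2, 8] / [3, 5] / [4] / [6] / [7]
Final shape: (3, 2, 1, 1, 1).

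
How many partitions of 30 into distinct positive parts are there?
q(30) = 296

A partition into distinct parts is a strictly decreasing sequence summing to n. The recurrence d(n, m) = d(n, m−1) + d(n−m, m−1) (use part m at most once) with q(n) = d(n, n) gives q(30) = 296. (Euler's theorem: # distinct-part partitions = # odd-part partitions.)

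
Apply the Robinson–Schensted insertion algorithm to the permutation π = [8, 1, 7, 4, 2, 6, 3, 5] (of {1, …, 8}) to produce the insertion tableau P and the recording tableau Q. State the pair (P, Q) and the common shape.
P = [1, 2, 3, 5] / [4, 6] / [7] / [8];  Q = [1, 3, 6, 8] / [2, 7] / [4] / [5];  common shape = (4, 2, 1, 1)

Row-insert the values π_1, π_2, … into P one at a time, bumping the leftmost entry strictly greater than the inserted value down to the next row. The recording tableau Q records, in position (i, j), the step at which that cell was added to P.
  Insert 8 (step 1): P = [8];  Q = [1]
  Insert 1 (step 2): P = [1] / [8];  Q = [1] / [2]
  Insert 7 (step 3): P = [1, 7] / [8];  Q = [1, 3] / [2]
  Insert 4 (step 4): P = [1, 4] / [7] / [8];  Q = [1, 3] / [2] / [4]
  Insert 2 (step 5): P = [1, 2] / [4] / [7] / [8];  Q = [1, 3] / [2] / [4] / [5]
  Insert 6 (step 6): P = [1, 2, 6] / [4] / [7] / [8];  Q = [1, 3, 6] / [2] / [4] / [5]
  Insert 3 (step 7): P = [1, 2, 3] / [4, 6] / [7] / [8];  Q = [1, 3, 6] / [2, 7] / [4] / [5]
  Insert 5 (step 8): P = [1, 2, 3, 5] / [4, 6] / [7] / [8];  Q = [1, 3, 6, 8] / [2, 7] / [4] / [5]
Final shape: (4, 2, 1, 1).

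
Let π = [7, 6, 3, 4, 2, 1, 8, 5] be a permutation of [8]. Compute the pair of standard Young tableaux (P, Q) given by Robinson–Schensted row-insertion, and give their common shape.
P = [1, 4, 5] / [2, 8] / [3] / [6] / [7];  Q = [1, 4, 7] / [2, 8] / [3] / [5] / [6];  common shape = (3, 2, 1, 1, 1)

Row-insert the values π_1, π_2, … into P one at a time, bumping the leftmost entry strictly greater than the inserted value down to the next row. The recording tableau Q records, in position (i, j), the step at which that cell was added to P.
  Insert 7 (step 1): P = [7];  Q = [1]
  Insert 6 (step 2): P = [6] / [7];  Q = [1] / [2]
  Insert 3 (step 3): P = [3] / [6] / [7];  Q = [1] / [2] / [3]
  Insert 4 (step 4): P = [3, 4] / [6] / [7];  Q = [1, 4] / [2] / [3]
  Insert 2 (step 5): P = [2, 4] / [3] / [6] / [7];  Q = [1, 4] / [2] / [3] / [5]
  Insert 1 (step 6): P = [1, 4] / [2] / [3] / [6] / [7];  Q = [1, 4] / [2] / [3] / [5] / [6]
  Insert 8 (step 7): P = [1, 4, 8] / [2] / [3] / [6] / [7];  Q = [1, 4, 7] / [2] / [3] / [5] / [6]
  Insert 5 (step 8): P = [1, 4, 5] / [2, 8] / [3] / [6] / [7];  Q = [1, 4, 7] / [2, 8] / [3] / [5] / [6]
Final shape: (3, 2, 1, 1, 1).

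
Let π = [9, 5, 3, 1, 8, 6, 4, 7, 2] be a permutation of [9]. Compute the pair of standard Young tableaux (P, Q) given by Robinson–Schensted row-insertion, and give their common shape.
P = [1, 2, 7] / [3, 4] / [5, 6] / [8] / [9];  Q = [1, 5, 8] / [2, 6] / [3, 7] / [4] / [9];  common shape = (3, 2, 2, 1, 1)

Row-insert the values π_1, π_2, … into P one at a time, bumping the leftmost entry strictly greater than the inserted value down to the next row. The recording tableau Q records, in position (i, j), the step at which that cell was added to P.
  Insert 9 (step 1): P = [9];  Q = [1]
  Insert 5 (step 2): P = [5] / [9];  Q = [1] / [2]
  Insert 3 (step 3): P = [3] / [5] / [9];  Q = [1] / [2] / [3]
  Insert 1 (step 4): P = [1] / [3] / [5] / [9];  Q = [1] / [2] / [3] / [4]
  Insert 8 (step 5): P = [1, 8] / [3] / [5] / [9];  Q = [1, 5] / [2] / [3] / [4]
  Insert 6 (step 6): P = [1, 6] / [3, 8] / [5] / [9];  Q = [1, 5] / [2, 6] / [3] / [4]
  Insert 4 (step 7): P = [1, 4] / [3, 6] / [5, 8] / [9];  Q = [1, 5] / [2, 6] / [3, 7] / [4]
  Insert 7 (step 8): P = [1, 4, 7] / [3, 6] / [5, 8] / [9];  Q = [1, 5, 8] / [2, 6] / [3, 7] / [4]
  Insert 2 (step 9): P = [1, 2, 7] / [3, 4] / [5, 6] / [8] / [9];  Q = [1, 5, 8] / [2, 6] / [3, 7] / [4] / [9]
Final shape: (3, 2, 2, 1, 1).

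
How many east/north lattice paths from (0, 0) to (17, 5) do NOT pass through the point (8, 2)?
Number of paths = 16434

Total paths from (0, 0) to (17, 5): C(22, 17) = 26334. Paths through (8, 2): (paths (0, 0) → (8, 2)) × (paths (8, 2) → (17, 5)) = C(10, 8) · C(12, 9) = 45 · 220 = 9900. Avoidance count = 26334 − 9900 = 16434.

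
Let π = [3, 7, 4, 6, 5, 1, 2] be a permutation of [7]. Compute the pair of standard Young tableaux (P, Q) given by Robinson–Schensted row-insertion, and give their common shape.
P = [1, 2, 5] / [3, 4] / [6] / [7];  Q = [1, 2, 4] / [3, 7] / [5] / [6];  common shape = (3, 2, 1, 1)

Row-insert the values π_1, π_2, … into P one at a time, bumping the leftmost entry strictly greater than the inserted value down to the next row. The recording tableau Q records, in position (i, j), the step at which that cell was added to P.
  Insert 3 (step 1): P = [3];  Q = [1]
  Insert 7 (step 2): P = [3, 7];  Q = [1, 2]
  Insert 4 (step 3): P = [3, 4] / [7];  Q = [1, 2] / [3]
  Insert 6 (step 4): P = [3, 4, 6] / [7];  Q = [1, 2, 4] / [3]
  Insert 5 (step 5): P = [3, 4, 5] / [6] / [7];  Q = [1, 2, 4] / [3] / [5]
  Insert 1 (step 6): P = [1, 4, 5] / [3] / [6] / [7];  Q = [1, 2, 4] / [3] / [5] / [6]
  Insert 2 (step 7): P = [1, 2, 5] / [3, 4] / [6] / [7];  Q = [1, 2, 4] / [3, 7] / [5] / [6]
Final shape: (3, 2, 1, 1).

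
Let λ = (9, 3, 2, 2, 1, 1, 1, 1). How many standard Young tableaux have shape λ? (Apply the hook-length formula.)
# SYT of shape (9, 3, 2, 2, 1, 1, 1, 1) = 33067125

Hook-length formula: f^λ = n! / Π hook(c), product over all cells c of the Young diagram. For λ = (9, 3, 2, 2, 1, 1, 1, 1), n = 20 boxes. Hook lengths by row (left-to-right, top-to-bottom): [16, 11, 8, 6, 5, 4, 3, 2, 1]; [9, 4, 1]; [7, 2]; [6, 1]; [4]; [3]; [2]; [1]. Product of hooks = 73574645760. So f^λ = 20! / 73574645760 = 2432902008176640000 / 73574645760 = 33067125.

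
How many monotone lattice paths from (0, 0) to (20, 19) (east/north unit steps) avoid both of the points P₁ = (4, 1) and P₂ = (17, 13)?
Number of paths = 50027755860

Inclusion–exclusion. Total paths: C(39, 20) = 68923264410. Through P₁: C(5, 4)·C(34, 16) = 11019807150. Through P₂: C(30, 17)·C(9, 3) = 10059827400. Since P₁ is strictly southwest of P₂, a monotone path through both must visit P₁ then P₂; paths through both = C(5, 4)·C(25, 13)·C(9, 3) = 2184126000. Avoid both = 68923264410 − 11019807150 − 10059827400 + 2184126000 = 50027755860.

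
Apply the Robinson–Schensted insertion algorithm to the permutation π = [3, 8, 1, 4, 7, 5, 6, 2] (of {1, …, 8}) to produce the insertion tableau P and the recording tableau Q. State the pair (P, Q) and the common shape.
P = [1, 2, 5, 6] / [3, 4] / [7] / [8];  Q = [1, 2, 5, 7] / [3, 4] / [6] / [8];  common shape = (4, 2, 1, 1)

Row-insert the values π_1, π_2, … into P one at a time, bumping the leftmost entry strictly greater than the inserted value down to the next row. The recording tableau Q records, in position (i, j), the step at which that cell was added to P.
  Insert 3 (step 1): P = [3];  Q = [1]
  Insert 8 (step 2): P = [3, 8];  Q = [1, 2]
  Insert 1 (step 3): P = [1, 8] / [3];  Q = [1, 2] / [3]
  Insert 4 (step 4): P = [1, 4] / [3, 8];  Q = [1, 2] / [3, 4]
  Insert 7 (step 5): P = [1, 4, 7] / [3, 8];  Q = [1, 2, 5] / [3, 4]
  Insert 5 (step 6): P = [1, 4, 5] / [3, 7] / [8];  Q = [1, 2, 5] / [3, 4] / [6]
  Insert 6 (step 7): P = [1, 4, 5, 6] / [3, 7] / [8];  Q = [1, 2, 5, 7] / [3, 4] / [6]
  Insert 2 (step 8): P = [1, 2, 5, 6] / [3, 4] / [7] / [8];  Q = [1, 2, 5, 7] / [3, 4] / [6] / [8]
Final shape: (4, 2, 1, 1).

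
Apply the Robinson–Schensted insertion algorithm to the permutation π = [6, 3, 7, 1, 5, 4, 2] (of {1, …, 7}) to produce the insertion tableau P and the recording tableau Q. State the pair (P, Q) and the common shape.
P = [1, 2] / [3, 4] / [5, 7] / [6];  Q = [1, 3] / [2, 5] / [4, 6] / [7];  common shape = (2, 2, 2, 1)

Row-insert the values π_1, π_2, … into P one at a time, bumping the leftmost entry strictly greater than the inserted value down to the next row. The recording tableau Q records, in position (i, j), the step at which that cell was added to P.
  Insert 6 (step 1): P = [6];  Q = [1]
  Insert 3 (step 2): P = [3] / [6];  Q = [1] / [2]
  Insert 7 (step 3): P = [3, 7] / [6];  Q = [1, 3] / [2]
  Insert 1 (step 4): P = [1, 7] / [3] / [6];  Q = [1, 3] / [2] / [4]
  Insert 5 (step 5): P = [1, 5] / [3, 7] / [6];  Q = [1, 3] / [2, 5] / [4]
  Insert 4 (step 6): P = [1, 4] / [3, 5] / [6, 7];  Q = [1, 3] / [2, 5] / [4, 6]
  Insert 2 (step 7): P = [1, 2] / [3, 4] / [5, 7] / [6];  Q = [1, 3] / [2, 5] / [4, 6] / [7]
Final shape: (2, 2, 2, 1).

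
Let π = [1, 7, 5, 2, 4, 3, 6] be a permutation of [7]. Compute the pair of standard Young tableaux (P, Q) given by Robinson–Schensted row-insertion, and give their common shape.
P = [1, 2, 3, 6] / [4] / [5] / [7];  Q = [1, 2, 5, 7] / [3] / [4] / [6];  common shape = (4, 1, 1, 1)

Row-insert the values π_1, π_2, … into P one at a time, bumping the leftmost entry strictly greater than the inserted value down to the next row. The recording tableau Q records, in position (i, j), the step at which that cell was added to P.
  Insert 1 (step 1): P = [1];  Q = [1]
  Insert 7 (step 2): P = [1, 7];  Q = [1, 2]
  Insert 5 (step 3): P = [1, 5] / [7];  Q = [1, 2] / [3]
  Insert 2 (step 4): P = [1, 2] / [5] / [7];  Q = [1, 2] / [3] / [4]
  Insert 4 (step 5): P = [1, 2, 4] / [5] / [7];  Q = [1, 2, 5] / [3] / [4]
  Insert 3 (step 6): P = [1, 2, 3] / [4] / [5] / [7];  Q = [1, 2, 5] / [3] / [4] / [6]
  Insert 6 (step 7): P = [1, 2, 3, 6] / [4] / [5] / [7];  Q = [1, 2, 5, 7] / [3] / [4] / [6]
Final shape: (4, 1, 1, 1).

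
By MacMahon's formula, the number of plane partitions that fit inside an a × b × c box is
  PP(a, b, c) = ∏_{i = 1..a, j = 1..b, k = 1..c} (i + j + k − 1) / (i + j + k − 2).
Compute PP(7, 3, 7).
PP(7, 3, 7) = 877262100

Evaluate the triple product over i = 1..7, j = 1..3, k = 1..7. The factors are (2/1) · (3/2) · (4/3) · (5/4) · (6/5) · (7/6) · (8/7) · (3/2) · … (147 factors total). The numerators and denominators telescope so the product is an integer; carrying out the multiplication exactly gives PP(7, 3, 7) = 877262100.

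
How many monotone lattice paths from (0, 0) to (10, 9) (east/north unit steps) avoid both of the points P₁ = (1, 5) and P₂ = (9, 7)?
Number of paths = 54578

Inclusion–exclusion. Total paths: C(19, 10) = 92378. Through P₁: C(6, 1)·C(13, 9) = 4290. Through P₂: C(16, 9)·C(3, 1) = 34320. Since P₁ is strictly southwest of P₂, a monotone path through both must visit P₁ then P₂; paths through both = C(6, 1)·C(10, 8)·C(3, 1) = 810. Avoid both = 92378 − 4290 − 34320 + 810 = 54578.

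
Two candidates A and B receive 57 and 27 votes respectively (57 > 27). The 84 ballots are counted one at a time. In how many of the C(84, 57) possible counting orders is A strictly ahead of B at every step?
Strict-lead orderings = 2682251865977033138160

Total orderings of the 84 votes with 57 for A: C(84, 57) = 7510305224735692786848. By the Bertrand ballot formula (Cycle Lemma / reflection principle), the number of orderings in which A is strictly ahead of B throughout is (p − q)/(p + q) · C(p + q, p) = (57 − 27)/(57 + 27) · 7510305224735692786848 = 2682251865977033138160.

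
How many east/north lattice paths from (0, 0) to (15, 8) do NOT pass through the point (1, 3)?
Number of paths = 443802

Total paths from (0, 0) to (15, 8): C(23, 15) = 490314. Paths through (1, 3): (paths (0, 0) → (1, 3)) × (paths (1, 3) → (15, 8)) = C(4, 1) · C(19, 14) = 4 · 11628 = 46512. Avoidance count = 490314 − 46512 = 443802.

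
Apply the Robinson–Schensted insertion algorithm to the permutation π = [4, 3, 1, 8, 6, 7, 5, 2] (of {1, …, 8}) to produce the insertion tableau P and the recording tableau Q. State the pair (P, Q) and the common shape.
P = [1, 2, 7] / [3, 5] / [4, 6] / [8];  Q = [1, 4, 6] / [2, 5] / [3, 7] / [8];  common shape = (3, 2, 2, 1)

Row-insert the values π_1, π_2, … into P one at a time, bumping the leftmost entry strictly greater than the inserted value down to the next row. The recording tableau Q records, in position (i, j), the step at which that cell was added to P.
  Insert 4 (step 1): P = [4];  Q = [1]
  Insert 3 (step 2): P = [3] / [4];  Q = [1] / [2]
  Insert 1 (step 3): P = [1] / [3] / [4];  Q = [1] / [2] / [3]
  Insert 8 (step 4): P = [1, 8] / [3] / [4];  Q = [1, 4] / [2] / [3]
  Insert 6 (step 5): P = [1, 6] / [3, 8] / [4];  Q = [1, 4] / [2, 5] / [3]
  Insert 7 (step 6): P = [1, 6, 7] / [3, 8] / [4];  Q = [1, 4, 6] / [2, 5] / [3]
  Insert 5 (step 7): P = [1, 5, 7] / [3, 6] / [4, 8];  Q = [1, 4, 6] / [2, 5] / [3, 7]
  Insert 2 (step 8): P = [1, 2, 7] / [3, 5] / [4, 6] / [8];  Q = [1, 4, 6] / [2, 5] / [3, 7] / [8]
Final shape: (3, 2, 2, 1).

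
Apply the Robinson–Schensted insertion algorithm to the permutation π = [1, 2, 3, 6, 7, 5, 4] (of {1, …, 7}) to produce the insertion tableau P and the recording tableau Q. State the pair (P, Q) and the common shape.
P = [1, 2, 3, 4, 7] / [5] / [6];  Q = [1, 2, 3, 4, 5] / [6] / [7];  common shape = (5, 1, 1)

Row-insert the values π_1, π_2, … into P one at a time, bumping the leftmost entry strictly greater than the inserted value down to the next row. The recording tableau Q records, in position (i, j), the step at which that cell was added to P.
  Insert 1 (step 1): P = [1];  Q = [1]
  Insert 2 (step 2): P = [1, 2];  Q = [1, 2]
  Insert 3 (step 3): P = [1, 2, 3];  Q = [1, 2, 3]
  Insert 6 (step 4): P = [1, 2, 3, 6];  Q = [1, 2, 3, 4]
  Insert 7 (step 5): P = [1, 2, 3, 6, 7];  Q = [1, 2, 3, 4, 5]
  Insert 5 (step 6): P = [1, 2, 3, 5, 7] / [6];  Q = [1, 2, 3, 4, 5] / [6]
  Insert 4 (step 7): P = [1, 2, 3, 4, 7] / [5] / [6];  Q = [1, 2, 3, 4, 5] / [6] / [7]
Final shape: (5, 1, 1).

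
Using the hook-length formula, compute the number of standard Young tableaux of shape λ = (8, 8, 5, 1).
# SYT of shape (8, 8, 5, 1) = 96996900

Hook-length formula: f^λ = n! / Π hook(c), product over all cells c of the Young diagram. For λ = (8, 8, 5, 1), n = 22 boxes. Hook lengths by row (left-to-right, top-to-bottom): [11, 9, 8, 7, 6, 4, 3, 2]; [10, 8, 7, 6, 5, 3, 2, 1]; [6, 4, 3, 2, 1]; [1]. Product of hooks = 11588006707200. So f^λ = 22! / 11588006707200 = 1124000727777607680000 / 11588006707200 = 96996900.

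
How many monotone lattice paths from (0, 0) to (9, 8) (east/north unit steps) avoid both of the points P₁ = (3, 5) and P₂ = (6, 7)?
Number of paths = 14982

Inclusion–exclusion. Total paths: C(17, 9) = 24310. Through P₁: C(8, 3)·C(9, 6) = 4704. Through P₂: C(13, 6)·C(4, 3) = 6864. Since P₁ is strictly southwest of P₂, a monotone path through both must visit P₁ then P₂; paths through both = C(8, 3)·C(5, 3)·C(4, 3) = 2240. Avoid both = 24310 − 4704 − 6864 + 2240 = 14982.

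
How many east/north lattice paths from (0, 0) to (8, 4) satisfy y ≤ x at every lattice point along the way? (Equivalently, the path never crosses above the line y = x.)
Number of paths = 275

By the reflection principle (André's argument), the number of monotone paths to (8, 4) with n ≤ m that never go above y = x is C(12, 8) − C(12, 9) = 495 − 220 = 275.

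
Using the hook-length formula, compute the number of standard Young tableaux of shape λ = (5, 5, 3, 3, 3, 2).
# SYT of shape (5, 5, 3, 3, 3, 2) = 181060880

Hook-length formula: f^λ = n! / Π hook(c), product over all cells c of the Young diagram. For λ = (5, 5, 3, 3, 3, 2), n = 21 boxes. Hook lengths by row (left-to-right, top-to-bottom): [10, 9, 7, 3, 2]; [9, 8, 6, 2, 1]; [6, 5, 3]; [5, 4, 2]; [4, 3, 1]; [2, 1]. Product of hooks = 282175488000. So f^λ = 21! / 282175488000 = 51090942171709440000 / 282175488000 = 181060880.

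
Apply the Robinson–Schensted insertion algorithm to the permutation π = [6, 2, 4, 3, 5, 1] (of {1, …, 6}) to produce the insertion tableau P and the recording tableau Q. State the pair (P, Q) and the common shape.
P = [1, 3, 5] / [2] / [4] / [6];  Q = [1, 3, 5] / [2] / [4] / [6];  common shape = (3, 1, 1, 1)

Row-insert the values π_1, π_2, … into P one at a time, bumping the leftmost entry strictly greater than the inserted value down to the next row. The recording tableau Q records, in position (i, j), the step at which that cell was added to P.
  Insert 6 (step 1): P = [6];  Q = [1]
  Insert 2 (step 2): P = [2] / [6];  Q = [1] / [2]
  Insert 4 (step 3): P = [2, 4] / [6];  Q = [1, 3] / [2]
  Insert 3 (step 4): P = [2, 3] / [4] / [6];  Q = [1, 3] / [2] / [4]
  Insert 5 (step 5): P = [2, 3, 5] / [4] / [6];  Q = [1, 3, 5] / [2] / [4]
  Insert 1 (step 6): P = [1, 3, 5] / [2] / [4] / [6];  Q = [1, 3, 5] / [2] / [4] / [6]
Final shape: (3, 1, 1, 1).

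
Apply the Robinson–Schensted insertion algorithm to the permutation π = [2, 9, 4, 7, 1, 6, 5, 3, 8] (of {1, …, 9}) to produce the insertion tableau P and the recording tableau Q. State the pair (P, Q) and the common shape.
P = [1, 3, 5, 8] / [2, 4] / [6] / [7] / [9];  Q = [1, 2, 4, 9] / [3, 6] / [5] / [7] / [8];  common shape = (4, 2, 1, 1, 1)

Row-insert the values π_1, π_2, … into P one at a time, bumping the leftmost entry strictly greater than the inserted value down to the next row. The recording tableau Q records, in position (i, j), the step at which that cell was added to P.
  Insert 2 (step 1): P = [2];  Q = [1]
  Insert 9 (step 2): P = [2, 9];  Q = [1, 2]
  Insert 4 (step 3): P = [2, 4] / [9];  Q = [1, 2] / [3]
  Insert 7 (step 4): P = [2, 4, 7] / [9];  Q = [1, 2, 4] / [3]
  Insert 1 (step 5): P = [1, 4, 7] / [2] / [9];  Q = [1, 2, 4] / [3] / [5]
  Insert 6 (step 6): P = [1, 4, 6] / [2, 7] / [9];  Q = [1, 2, 4] / [3, 6] / [5]
  Insert 5 (step 7): P = [1, 4, 5] / [2, 6] / [7] / [9];  Q = [1, 2, 4] / [3, 6] / [5] / [7]
  Insert 3 (step 8): P = [1, 3, 5] / [2, 4] / [6] / [7] / [9];  Q = [1, 2, 4] / [3, 6] / [5] / [7] / [8]
  Insert 8 (step 9): P = [1, 3, 5, 8] / [2, 4] / [6] / [7] / [9];  Q = [1, 2, 4, 9] / [3, 6] / [5] / [7] / [8]
Final shape: (4, 2, 1, 1, 1).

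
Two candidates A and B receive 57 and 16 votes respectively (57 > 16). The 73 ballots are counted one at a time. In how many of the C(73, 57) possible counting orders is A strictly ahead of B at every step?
Strict-lead orderings = 2960850980855604

Total orderings of the 73 votes with 57 for A: C(73, 57) = 5271759063474612. By the Bertrand ballot formula (Cycle Lemma / reflection principle), the number of orderings in which A is strictly ahead of B throughout is (p − q)/(p + q) · C(p + q, p) = (57 − 16)/(57 + 16) · 5271759063474612 = 2960850980855604.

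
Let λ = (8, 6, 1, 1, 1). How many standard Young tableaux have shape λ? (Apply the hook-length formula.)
# SYT of shape (8, 6, 1, 1, 1) = 340340

Hook-length formula: f^λ = n! / Π hook(c), product over all cells c of the Young diagram. For λ = (8, 6, 1, 1, 1), n = 17 boxes. Hook lengths by row (left-to-right, top-to-bottom): [12, 8, 7, 6, 5, 4, 2, 1]; [9, 5, 4, 3, 2, 1]; [3]; [2]; [1]. Product of hooks = 1045094400. So f^λ = 17! / 1045094400 = 355687428096000 / 1045094400 = 340340.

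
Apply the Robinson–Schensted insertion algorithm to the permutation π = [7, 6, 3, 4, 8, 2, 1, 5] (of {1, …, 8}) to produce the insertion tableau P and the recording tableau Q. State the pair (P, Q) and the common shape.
P = [1, 4, 5] / [2, 8] / [3] / [6] / [7];  Q = [1, 4, 5] / [2, 8] / [3] / [6] / [7];  common shape = (3, 2, 1, 1, 1)

Row-insert the values π_1, π_2, … into P one at a time, bumping the leftmost entry strictly greater than the inserted value down to the next row. The recording tableau Q records, in position (i, j), the step at which that cell was added to P.
  Insert 7 (step 1): P = [7];  Q = [1]
  Insert 6 (step 2): P = [6] / [7];  Q = [1] / [2]
  Insert 3 (step 3): P = [3] / [6] / [7];  Q = [1] / [2] / [3]
  Insert 4 (step 4): P = [3, 4] / [6] / [7];  Q = [1, 4] / [2] / [3]
  Insert 8 (step 5): P = [3, 4, 8] / [6] / [7];  Q = [1, 4, 5] / [2] / [3]
  Insert 2 (step 6): P = [2, 4, 8] / [3] / [6] / [7];  Q = [1, 4, 5] / [2] / [3] / [6]
  Insert 1 (step 7): P = [1, 4, 8] / [2] / [3] / [6] / [7];  Q = [1, 4, 5] / [2] / [3] / [6] / [7]
  Insert 5 (step 8): P = [1, 4, 5] / [2, 8] / [3] / [6] / [7];  Q = [1, 4, 5] / [2, 8] / [3] / [6] / [7]
Final shape: (3, 2, 1, 1, 1).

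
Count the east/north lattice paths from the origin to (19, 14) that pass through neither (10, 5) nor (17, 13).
Number of paths = 371496705

Inclusion–exclusion. Total paths: C(33, 19) = 818809200. Through P₁: C(15, 10)·C(18, 9) = 146005860. Through P₂: C(30, 17)·C(3, 2) = 359279550. Since P₁ is strictly southwest of P₂, a monotone path through both must visit P₁ then P₂; paths through both = C(15, 10)·C(15, 7)·C(3, 2) = 57972915. Avoid both = 818809200 − 146005860 − 359279550 + 57972915 = 371496705.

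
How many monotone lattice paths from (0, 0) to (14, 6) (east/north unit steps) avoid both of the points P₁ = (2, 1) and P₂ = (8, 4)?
Number of paths = 13392

Inclusion–exclusion. Total paths: C(20, 14) = 38760. Through P₁: C(3, 2)·C(17, 12) = 18564. Through P₂: C(12, 8)·C(8, 6) = 13860. Since P₁ is strictly southwest of P₂, a monotone path through both must visit P₁ then P₂; paths through both = C(3, 2)·C(9, 6)·C(8, 6) = 7056. Avoid both = 38760 − 18564 − 13860 + 7056 = 13392.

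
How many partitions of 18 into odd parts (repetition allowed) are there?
p_odd(18) = 46

Enumerate partitions using only odd parts via the recurrence o(n, m) = o(n, m−2) + o(n−m, m) over odd m, starting from the largest odd part ≤ n. This gives p_odd(18) = 46. (Euler's theorem: equals the count of distinct-part partitions.)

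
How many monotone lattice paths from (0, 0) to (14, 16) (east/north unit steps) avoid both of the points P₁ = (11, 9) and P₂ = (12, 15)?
Number of paths = 76643055

Inclusion–exclusion. Total paths: C(30, 14) = 145422675. Through P₁: C(20, 11)·C(10, 3) = 20155200. Through P₂: C(27, 12)·C(3, 2) = 52151580. Since P₁ is strictly southwest of P₂, a monotone path through both must visit P₁ then P₂; paths through both = C(20, 11)·C(7, 1)·C(3, 2) = 3527160. Avoid both = 145422675 − 20155200 − 52151580 + 3527160 = 76643055.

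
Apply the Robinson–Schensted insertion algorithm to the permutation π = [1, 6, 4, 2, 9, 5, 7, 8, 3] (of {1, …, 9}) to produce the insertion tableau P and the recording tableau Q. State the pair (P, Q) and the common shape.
P = [1, 2, 3, 7, 8] / [4, 5] / [6, 9];  Q = [1, 2, 5, 7, 8] / [3, 6] / [4, 9];  common shape = (5, 2, 2)

Row-insert the values π_1, π_2, … into P one at a time, bumping the leftmost entry strictly greater than the inserted value down to the next row. The recording tableau Q records, in position (i, j), the step at which that cell was added to P.
  Insert 1 (step 1): P = [1];  Q = [1]
  Insert 6 (step 2): P = [1, 6];  Q = [1, 2]
  Insert 4 (step 3): P = [1, 4] / [6];  Q = [1, 2] / [3]
  Insert 2 (step 4): P = [1, 2] / [4] / [6];  Q = [1, 2] / [3] / [4]
  Insert 9 (step 5): P = [1, 2, 9] / [4] / [6];  Q = [1, 2, 5] / [3] / [4]
  Insert 5 (step 6): P = [1, 2, 5] / [4, 9] / [6];  Q = [1, 2, 5] / [3, 6] / [4]
  Insert 7 (step 7): P = [1, 2, 5, 7] / [4, 9] / [6];  Q = [1, 2, 5, 7] / [3, 6] / [4]
  Insert 8 (step 8): P = [1, 2, 5, 7, 8] / [4, 9] / [6];  Q = [1, 2, 5, 7, 8] / [3, 6] / [4]
  Insert 3 (step 9): P = [1, 2, 3, 7, 8] / [4, 5] / [6, 9];  Q = [1, 2, 5, 7, 8] / [3, 6] / [4, 9]
Final shape: (5, 2, 2).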